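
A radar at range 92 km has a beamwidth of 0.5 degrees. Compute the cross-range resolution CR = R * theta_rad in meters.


BW_rad = 0.008726646
CR = 92000 * 0.008726646 = 802.9 m

802.9 m


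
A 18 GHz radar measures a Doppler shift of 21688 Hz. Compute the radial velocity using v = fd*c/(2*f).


v = 21688 * 3e8 / (2 * 18000000000.0) = 180.7 m/s

180.7 m/s


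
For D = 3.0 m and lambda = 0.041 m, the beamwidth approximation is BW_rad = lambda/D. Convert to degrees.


BW_rad = 0.041 / 3.0 = 0.013667
BW_deg = 0.78 degrees

0.78 degrees


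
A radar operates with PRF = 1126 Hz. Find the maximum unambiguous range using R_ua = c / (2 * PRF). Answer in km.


R_ua = 3e8 / (2 * 1126) = 133214.9 m = 133.2 km

133.2 km


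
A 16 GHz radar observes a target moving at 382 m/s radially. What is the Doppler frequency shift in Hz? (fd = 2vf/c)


fd = 2 * 382 * 16000000000.0 / 3e8 = 40746.7 Hz

40746.7 Hz


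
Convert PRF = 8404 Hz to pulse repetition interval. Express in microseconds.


PRI = 1/8404 = 0.000118991 s = 119.0 us

119.0 us


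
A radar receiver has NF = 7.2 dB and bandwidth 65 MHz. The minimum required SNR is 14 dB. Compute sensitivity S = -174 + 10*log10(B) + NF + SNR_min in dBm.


10*log10(65000000.0) = 78.13
S = -174 + 78.13 + 7.2 + 14 = -74.7 dBm

-74.7 dBm


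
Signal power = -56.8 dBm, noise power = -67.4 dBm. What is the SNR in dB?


SNR = -56.8 - (-67.4) = 10.6 dB

10.6 dB


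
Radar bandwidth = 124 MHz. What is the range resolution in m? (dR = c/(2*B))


dR = 3e8 / (2 * 124000000.0) = 1.21 m

1.21 m


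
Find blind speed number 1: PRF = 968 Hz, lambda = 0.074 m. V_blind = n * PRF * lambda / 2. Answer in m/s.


V_blind = 1 * 968 * 0.074 / 2 = 35.8 m/s

35.8 m/s


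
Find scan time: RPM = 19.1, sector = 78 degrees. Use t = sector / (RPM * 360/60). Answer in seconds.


t = 78 / (19.1 * 360) * 60 = 0.68 s

0.68 s


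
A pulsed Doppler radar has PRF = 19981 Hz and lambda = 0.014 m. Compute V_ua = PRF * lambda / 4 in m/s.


V_ua = 19981 * 0.014 / 4 = 69.9 m/s

69.9 m/s


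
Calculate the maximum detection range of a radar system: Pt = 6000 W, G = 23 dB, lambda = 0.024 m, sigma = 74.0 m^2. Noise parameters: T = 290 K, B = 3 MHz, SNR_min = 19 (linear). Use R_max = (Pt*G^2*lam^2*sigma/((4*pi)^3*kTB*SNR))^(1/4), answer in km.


G_lin = 10^(23/10) = 199.526231
R^4 = 6000 * 199.526231^2 * 0.024^2 * 74.0 / ((4*pi)^3 * 1.38e-23 * 290 * 3000000.0 * 19)
R^4 = 2.24918e16 m^4
R_max = (2.24918e16)^(1/4) = 12246.3 m = 12.2 km

12.2 km


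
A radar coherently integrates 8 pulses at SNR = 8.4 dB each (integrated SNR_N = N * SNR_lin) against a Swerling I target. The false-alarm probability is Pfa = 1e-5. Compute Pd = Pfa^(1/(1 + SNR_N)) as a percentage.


SNR_lin = 10^(8.4/10) = 6.91831
SNR_N = 8 * 6.91831 = 55.34648
1/(1 + SNR_N) = 1/56.34648 = 0.0177473
Pd = (1e-5)^0.0177473 = 0.8152
Pd = 81.5%

81.5%


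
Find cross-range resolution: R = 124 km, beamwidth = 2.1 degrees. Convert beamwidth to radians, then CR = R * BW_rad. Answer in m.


BW_rad = 0.036651914
CR = 124000 * 0.036651914 = 4544.8 m

4544.8 m


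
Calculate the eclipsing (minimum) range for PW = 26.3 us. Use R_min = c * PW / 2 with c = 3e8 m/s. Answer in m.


R_min = 3e8 * 26.3e-6 / 2 = 3945.0 m

3945.0 m


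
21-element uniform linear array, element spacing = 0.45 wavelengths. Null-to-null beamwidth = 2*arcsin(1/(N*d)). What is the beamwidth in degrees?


1/(N*d) = 1/(21*0.45) = 0.10582
BW = 2*arcsin(0.10582) = 12.1 degrees

12.1 degrees


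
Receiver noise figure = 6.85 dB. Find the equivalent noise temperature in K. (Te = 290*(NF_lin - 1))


NF_lin = 10^(6.85/10) = 4.841724
Te = 290 * (4.841724 - 1) = 1114.1 K

1114.1 K


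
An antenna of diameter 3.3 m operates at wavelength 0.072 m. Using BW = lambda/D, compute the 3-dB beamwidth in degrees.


BW_rad = 0.072 / 3.3 = 0.021818
BW_deg = 1.25 degrees

1.25 degrees


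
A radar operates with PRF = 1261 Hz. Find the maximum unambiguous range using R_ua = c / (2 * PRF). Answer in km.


R_ua = 3e8 / (2 * 1261) = 118953.2 m = 119.0 km

119.0 km


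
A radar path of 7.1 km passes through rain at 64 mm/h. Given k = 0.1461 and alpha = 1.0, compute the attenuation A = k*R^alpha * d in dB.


gamma = 0.1461 * 64^1.0 = 9.3504 dB/km
A = 9.3504 * 7.1 = 66.39 dB

66.39 dB


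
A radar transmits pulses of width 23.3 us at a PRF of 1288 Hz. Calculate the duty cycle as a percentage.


DC = 23.3e-6 * 1288 * 100 = 3.0%

3.0%


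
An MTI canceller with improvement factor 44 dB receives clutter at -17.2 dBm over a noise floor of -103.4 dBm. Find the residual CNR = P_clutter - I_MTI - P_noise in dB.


CNR = -17.2 - 44 - (-103.4) = 42.2 dB

42.2 dB


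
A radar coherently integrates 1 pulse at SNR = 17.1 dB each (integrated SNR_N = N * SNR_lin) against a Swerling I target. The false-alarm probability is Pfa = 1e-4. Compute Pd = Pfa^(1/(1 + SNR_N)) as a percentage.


SNR_lin = 10^(17.1/10) = 51.28614
SNR_N = 1 * 51.28614 = 51.28614
1/(1 + SNR_N) = 1/52.28614 = 0.0191255
Pd = (1e-4)^0.0191255 = 0.83849
Pd = 83.8%

83.8%


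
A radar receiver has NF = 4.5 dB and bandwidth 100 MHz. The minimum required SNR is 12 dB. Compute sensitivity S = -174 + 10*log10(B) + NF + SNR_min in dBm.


10*log10(100000000.0) = 80.0
S = -174 + 80.0 + 4.5 + 12 = -77.5 dBm

-77.5 dBm


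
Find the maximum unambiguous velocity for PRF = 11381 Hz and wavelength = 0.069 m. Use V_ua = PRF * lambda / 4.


V_ua = 11381 * 0.069 / 4 = 196.3 m/s

196.3 m/s


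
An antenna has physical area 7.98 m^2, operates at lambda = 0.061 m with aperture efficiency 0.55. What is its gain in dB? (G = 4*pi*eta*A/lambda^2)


G_linear = 4*pi*0.55*7.98/0.061^2 = 14822.31
G_dB = 10*log10(14822.31) = 41.7 dB

41.7 dB


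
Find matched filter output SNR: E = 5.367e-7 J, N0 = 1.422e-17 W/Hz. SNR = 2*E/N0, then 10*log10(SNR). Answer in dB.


SNR_lin = 2 * 5.367e-7 / 1.422e-17 = 7.549e10
SNR_dB = 10*log10(7.549e10) = 108.8 dB

108.8 dB


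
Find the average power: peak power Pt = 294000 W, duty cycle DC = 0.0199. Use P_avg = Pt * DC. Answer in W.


P_avg = 294000 * 0.0199 = 5850.6 W

5850.6 W


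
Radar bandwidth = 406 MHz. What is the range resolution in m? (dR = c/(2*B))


dR = 3e8 / (2 * 406000000.0) = 0.37 m

0.37 m


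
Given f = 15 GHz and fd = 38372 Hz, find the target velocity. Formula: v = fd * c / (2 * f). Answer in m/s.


v = 38372 * 3e8 / (2 * 15000000000.0) = 383.7 m/s

383.7 m/s


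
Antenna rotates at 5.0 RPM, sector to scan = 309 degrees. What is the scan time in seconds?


t = 309 / (5.0 * 360) * 60 = 10.3 s

10.3 s


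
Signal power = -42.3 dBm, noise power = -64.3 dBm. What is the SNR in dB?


SNR = -42.3 - (-64.3) = 22.0 dB

22.0 dB


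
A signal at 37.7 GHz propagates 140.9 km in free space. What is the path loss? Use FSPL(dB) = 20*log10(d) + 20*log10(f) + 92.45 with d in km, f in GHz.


20*log10(140.9) = 42.98
20*log10(37.7) = 31.53
FSPL = 167.0 dB

167.0 dB


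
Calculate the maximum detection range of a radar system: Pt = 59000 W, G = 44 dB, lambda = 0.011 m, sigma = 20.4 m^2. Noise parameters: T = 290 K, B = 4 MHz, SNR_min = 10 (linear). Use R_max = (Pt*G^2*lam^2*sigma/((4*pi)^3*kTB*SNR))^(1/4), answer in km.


G_lin = 10^(44/10) = 25118.864315
R^4 = 59000 * 25118.864315^2 * 0.011^2 * 20.4 / ((4*pi)^3 * 1.38e-23 * 290 * 4000000.0 * 10)
R^4 = 2.89268e20 m^4
R_max = (2.89268e20)^(1/4) = 130414.3 m = 130.4 km

130.4 km


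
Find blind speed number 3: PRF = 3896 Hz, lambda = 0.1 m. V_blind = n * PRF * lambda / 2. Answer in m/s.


V_blind = 3 * 3896 * 0.1 / 2 = 584.4 m/s

584.4 m/s


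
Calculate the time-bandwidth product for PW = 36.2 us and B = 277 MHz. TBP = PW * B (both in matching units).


TBP = 36.2 * 277 = 10027.4

10027.4


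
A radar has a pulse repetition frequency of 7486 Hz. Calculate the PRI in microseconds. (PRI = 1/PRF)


PRI = 1/7486 = 0.0001335827 s = 133.6 us

133.6 us


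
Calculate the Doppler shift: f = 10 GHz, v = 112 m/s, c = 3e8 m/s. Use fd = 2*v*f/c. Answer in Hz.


fd = 2 * 112 * 10000000000.0 / 3e8 = 7466.7 Hz

7466.7 Hz


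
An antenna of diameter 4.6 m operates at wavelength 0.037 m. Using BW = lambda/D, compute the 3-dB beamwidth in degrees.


BW_rad = 0.037 / 4.6 = 0.008043
BW_deg = 0.46 degrees

0.46 degrees


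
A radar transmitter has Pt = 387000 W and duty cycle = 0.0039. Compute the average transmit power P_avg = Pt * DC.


P_avg = 387000 * 0.0039 = 1509.3 W

1509.3 W


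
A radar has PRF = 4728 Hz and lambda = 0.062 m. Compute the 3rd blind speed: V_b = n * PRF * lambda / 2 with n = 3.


V_blind = 3 * 4728 * 0.062 / 2 = 439.7 m/s

439.7 m/s


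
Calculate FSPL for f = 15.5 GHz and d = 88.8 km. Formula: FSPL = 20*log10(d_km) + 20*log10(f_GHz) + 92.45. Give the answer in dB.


20*log10(88.8) = 38.97
20*log10(15.5) = 23.81
FSPL = 155.2 dB

155.2 dB


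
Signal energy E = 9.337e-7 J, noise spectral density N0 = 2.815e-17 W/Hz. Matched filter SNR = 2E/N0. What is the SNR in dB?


SNR_lin = 2 * 9.337e-7 / 2.815e-17 = 6.634e10
SNR_dB = 10*log10(6.634e10) = 108.2 dB

108.2 dB


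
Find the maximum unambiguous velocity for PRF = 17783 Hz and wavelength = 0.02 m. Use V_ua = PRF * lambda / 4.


V_ua = 17783 * 0.02 / 4 = 88.9 m/s

88.9 m/s


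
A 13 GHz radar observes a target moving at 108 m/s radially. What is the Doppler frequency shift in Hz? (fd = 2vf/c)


fd = 2 * 108 * 13000000000.0 / 3e8 = 9360.0 Hz

9360.0 Hz


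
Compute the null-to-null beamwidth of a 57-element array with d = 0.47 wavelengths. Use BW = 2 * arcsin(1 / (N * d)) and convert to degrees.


1/(N*d) = 1/(57*0.47) = 0.037327
BW = 2*arcsin(0.037327) = 4.3 degrees

4.3 degrees


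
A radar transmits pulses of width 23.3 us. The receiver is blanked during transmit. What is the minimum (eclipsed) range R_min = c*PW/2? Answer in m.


R_min = 3e8 * 23.3e-6 / 2 = 3495.0 m

3495.0 m


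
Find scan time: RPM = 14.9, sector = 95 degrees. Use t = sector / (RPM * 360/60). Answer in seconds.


t = 95 / (14.9 * 360) * 60 = 1.06 s

1.06 s


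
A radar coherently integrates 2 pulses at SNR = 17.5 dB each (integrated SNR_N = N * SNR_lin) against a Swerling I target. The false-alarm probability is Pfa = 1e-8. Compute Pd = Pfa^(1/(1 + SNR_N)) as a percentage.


SNR_lin = 10^(17.5/10) = 56.23413
SNR_N = 2 * 56.23413 = 112.46826
1/(1 + SNR_N) = 1/113.46826 = 0.008813
Pd = (1e-8)^0.008813 = 0.85015
Pd = 85.0%

85.0%


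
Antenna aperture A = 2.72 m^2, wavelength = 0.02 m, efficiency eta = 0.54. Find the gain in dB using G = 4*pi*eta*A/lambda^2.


G_linear = 4*pi*0.54*2.72/0.02^2 = 46143.71
G_dB = 10*log10(46143.71) = 46.6 dB

46.6 dB


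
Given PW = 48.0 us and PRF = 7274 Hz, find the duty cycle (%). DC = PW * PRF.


DC = 48.0e-6 * 7274 * 100 = 34.92%

34.92%


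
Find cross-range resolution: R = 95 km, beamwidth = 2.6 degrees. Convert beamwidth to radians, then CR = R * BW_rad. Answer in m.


BW_rad = 0.045378561
CR = 95000 * 0.045378561 = 4311.0 m

4311.0 m


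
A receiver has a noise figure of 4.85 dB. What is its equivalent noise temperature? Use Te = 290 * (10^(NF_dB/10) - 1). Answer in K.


NF_lin = 10^(4.85/10) = 3.054921
Te = 290 * (3.054921 - 1) = 595.9 K

595.9 K


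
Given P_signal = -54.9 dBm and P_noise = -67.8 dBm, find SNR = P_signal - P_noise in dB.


SNR = -54.9 - (-67.8) = 12.9 dB

12.9 dB


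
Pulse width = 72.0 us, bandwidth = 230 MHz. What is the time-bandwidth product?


TBP = 72.0 * 230 = 16560.0

16560.0


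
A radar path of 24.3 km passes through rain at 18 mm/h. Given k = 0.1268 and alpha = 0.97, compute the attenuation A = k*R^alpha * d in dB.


gamma = 0.1268 * 18^0.97 = 2.092828 dB/km
A = 2.092828 * 24.3 = 50.86 dB

50.86 dB


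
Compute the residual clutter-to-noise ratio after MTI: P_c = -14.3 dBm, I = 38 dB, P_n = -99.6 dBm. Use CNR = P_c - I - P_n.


CNR = -14.3 - 38 - (-99.6) = 47.3 dB

47.3 dB


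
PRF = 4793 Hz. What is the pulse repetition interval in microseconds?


PRI = 1/4793 = 0.0002086376 s = 208.6 us

208.6 us


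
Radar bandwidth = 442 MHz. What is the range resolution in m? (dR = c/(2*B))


dR = 3e8 / (2 * 442000000.0) = 0.34 m

0.34 m


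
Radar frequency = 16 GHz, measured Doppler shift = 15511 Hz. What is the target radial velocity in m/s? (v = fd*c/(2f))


v = 15511 * 3e8 / (2 * 16000000000.0) = 145.4 m/s

145.4 m/s


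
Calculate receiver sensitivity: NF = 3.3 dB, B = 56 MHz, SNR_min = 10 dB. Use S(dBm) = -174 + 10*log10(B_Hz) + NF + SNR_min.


10*log10(56000000.0) = 77.48
S = -174 + 77.48 + 3.3 + 10 = -83.2 dBm

-83.2 dBm


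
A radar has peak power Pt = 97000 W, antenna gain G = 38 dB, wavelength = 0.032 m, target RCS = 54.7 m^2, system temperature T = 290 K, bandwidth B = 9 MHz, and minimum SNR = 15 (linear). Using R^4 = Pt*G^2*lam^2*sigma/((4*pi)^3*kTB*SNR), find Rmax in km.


G_lin = 10^(38/10) = 6309.573445
R^4 = 97000 * 6309.573445^2 * 0.032^2 * 54.7 / ((4*pi)^3 * 1.38e-23 * 290 * 9000000.0 * 15)
R^4 = 2.01752e20 m^4
R_max = (2.01752e20)^(1/4) = 119180.3 m = 119.2 km

119.2 km


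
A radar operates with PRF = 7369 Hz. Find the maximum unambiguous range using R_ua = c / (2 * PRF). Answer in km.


R_ua = 3e8 / (2 * 7369) = 20355.5 m = 20.4 km

20.4 km


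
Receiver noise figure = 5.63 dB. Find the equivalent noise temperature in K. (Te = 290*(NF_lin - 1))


NF_lin = 10^(5.63/10) = 3.655948
Te = 290 * (3.655948 - 1) = 770.2 K

770.2 K


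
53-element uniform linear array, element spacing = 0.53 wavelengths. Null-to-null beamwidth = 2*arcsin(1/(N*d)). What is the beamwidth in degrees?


1/(N*d) = 1/(53*0.53) = 0.0356
BW = 2*arcsin(0.0356) = 4.1 degrees

4.1 degrees


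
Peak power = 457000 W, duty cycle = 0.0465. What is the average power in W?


P_avg = 457000 * 0.0465 = 21250.5 W

21250.5 W


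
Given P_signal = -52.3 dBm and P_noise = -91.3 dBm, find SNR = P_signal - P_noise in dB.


SNR = -52.3 - (-91.3) = 39.0 dB

39.0 dB


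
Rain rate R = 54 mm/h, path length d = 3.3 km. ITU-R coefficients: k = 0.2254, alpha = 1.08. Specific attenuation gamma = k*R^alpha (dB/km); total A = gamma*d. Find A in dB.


gamma = 0.2254 * 54^1.08 = 16.747083 dB/km
A = 16.747083 * 3.3 = 55.27 dB

55.27 dB


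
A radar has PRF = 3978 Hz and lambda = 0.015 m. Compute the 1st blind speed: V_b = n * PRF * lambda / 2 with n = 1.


V_blind = 1 * 3978 * 0.015 / 2 = 29.8 m/s

29.8 m/s


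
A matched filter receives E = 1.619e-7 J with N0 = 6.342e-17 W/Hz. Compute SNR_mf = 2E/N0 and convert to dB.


SNR_lin = 2 * 1.619e-7 / 6.342e-17 = 5.106e9
SNR_dB = 10*log10(5.106e9) = 97.1 dB

97.1 dB


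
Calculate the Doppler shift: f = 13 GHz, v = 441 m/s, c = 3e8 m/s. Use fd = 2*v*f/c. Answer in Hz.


fd = 2 * 441 * 13000000000.0 / 3e8 = 38220.0 Hz

38220.0 Hz


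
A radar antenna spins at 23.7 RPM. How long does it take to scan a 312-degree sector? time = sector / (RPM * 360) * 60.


t = 312 / (23.7 * 360) * 60 = 2.19 s

2.19 s


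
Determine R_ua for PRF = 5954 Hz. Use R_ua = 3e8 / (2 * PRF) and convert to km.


R_ua = 3e8 / (2 * 5954) = 25193.1 m = 25.2 km

25.2 km


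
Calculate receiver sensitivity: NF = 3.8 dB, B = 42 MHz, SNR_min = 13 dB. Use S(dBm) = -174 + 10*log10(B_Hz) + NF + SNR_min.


10*log10(42000000.0) = 76.23
S = -174 + 76.23 + 3.8 + 13 = -81.0 dBm

-81.0 dBm


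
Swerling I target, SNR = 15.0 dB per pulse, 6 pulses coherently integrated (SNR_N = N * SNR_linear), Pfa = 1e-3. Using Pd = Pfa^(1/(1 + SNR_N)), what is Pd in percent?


SNR_lin = 10^(15.0/10) = 31.62278
SNR_N = 6 * 31.62278 = 189.73668
1/(1 + SNR_N) = 1/190.73668 = 0.0052428
Pd = (1e-3)^0.0052428 = 0.96443
Pd = 96.4%

96.4%


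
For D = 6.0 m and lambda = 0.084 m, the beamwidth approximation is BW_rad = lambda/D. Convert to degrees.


BW_rad = 0.084 / 6.0 = 0.014
BW_deg = 0.8 degrees

0.8 degrees


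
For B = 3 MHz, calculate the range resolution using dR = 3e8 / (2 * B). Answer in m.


dR = 3e8 / (2 * 3000000.0) = 50.0 m

50.0 m


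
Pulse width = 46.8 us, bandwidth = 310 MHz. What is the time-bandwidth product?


TBP = 46.8 * 310 = 14508.0

14508.0


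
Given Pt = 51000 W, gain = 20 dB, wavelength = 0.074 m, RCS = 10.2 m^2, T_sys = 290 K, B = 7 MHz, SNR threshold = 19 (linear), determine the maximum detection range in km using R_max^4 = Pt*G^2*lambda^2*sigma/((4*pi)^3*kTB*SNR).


G_lin = 10^(20/10) = 100.0
R^4 = 51000 * 100.0^2 * 0.074^2 * 10.2 / ((4*pi)^3 * 1.38e-23 * 290 * 7000000.0 * 19)
R^4 = 2.69697e16 m^4
R_max = (2.69697e16)^(1/4) = 12815.0 m = 12.8 km

12.8 km


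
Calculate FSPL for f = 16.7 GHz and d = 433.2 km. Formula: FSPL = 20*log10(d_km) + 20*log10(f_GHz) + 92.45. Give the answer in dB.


20*log10(433.2) = 52.73
20*log10(16.7) = 24.45
FSPL = 169.6 dB

169.6 dB


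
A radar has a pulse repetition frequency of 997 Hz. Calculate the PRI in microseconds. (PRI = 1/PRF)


PRI = 1/997 = 0.001003009 s = 1003.0 us

1003.0 us


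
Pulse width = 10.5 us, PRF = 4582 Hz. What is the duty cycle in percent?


DC = 10.5e-6 * 4582 * 100 = 4.81%

4.81%


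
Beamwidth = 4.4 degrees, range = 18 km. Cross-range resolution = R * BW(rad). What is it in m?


BW_rad = 0.076794487
CR = 18000 * 0.076794487 = 1382.3 m

1382.3 m


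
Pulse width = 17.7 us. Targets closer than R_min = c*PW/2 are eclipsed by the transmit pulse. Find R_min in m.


R_min = 3e8 * 17.7e-6 / 2 = 2655.0 m

2655.0 m


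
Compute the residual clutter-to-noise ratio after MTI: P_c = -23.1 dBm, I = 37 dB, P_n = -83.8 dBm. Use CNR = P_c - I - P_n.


CNR = -23.1 - 37 - (-83.8) = 23.7 dB

23.7 dB


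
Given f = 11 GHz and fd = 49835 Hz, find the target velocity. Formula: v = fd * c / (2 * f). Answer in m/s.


v = 49835 * 3e8 / (2 * 11000000000.0) = 679.6 m/s

679.6 m/s


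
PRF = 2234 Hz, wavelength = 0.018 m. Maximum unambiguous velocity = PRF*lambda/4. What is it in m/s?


V_ua = 2234 * 0.018 / 4 = 10.1 m/s

10.1 m/s


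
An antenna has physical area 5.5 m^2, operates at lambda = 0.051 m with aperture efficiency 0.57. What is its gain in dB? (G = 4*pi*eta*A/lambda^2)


G_linear = 4*pi*0.57*5.5/0.051^2 = 15146.32
G_dB = 10*log10(15146.32) = 41.8 dB

41.8 dB


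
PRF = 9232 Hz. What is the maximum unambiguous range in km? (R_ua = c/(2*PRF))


R_ua = 3e8 / (2 * 9232) = 16247.8 m = 16.2 km

16.2 km


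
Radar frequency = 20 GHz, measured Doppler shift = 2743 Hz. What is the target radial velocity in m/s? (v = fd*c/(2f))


v = 2743 * 3e8 / (2 * 20000000000.0) = 20.6 m/s

20.6 m/s


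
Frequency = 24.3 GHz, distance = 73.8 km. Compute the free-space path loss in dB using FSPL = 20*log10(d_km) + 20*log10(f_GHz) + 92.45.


20*log10(73.8) = 37.36
20*log10(24.3) = 27.71
FSPL = 157.5 dB

157.5 dB


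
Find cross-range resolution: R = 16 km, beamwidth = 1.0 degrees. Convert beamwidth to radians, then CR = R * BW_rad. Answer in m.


BW_rad = 0.017453293
CR = 16000 * 0.017453293 = 279.3 m

279.3 m


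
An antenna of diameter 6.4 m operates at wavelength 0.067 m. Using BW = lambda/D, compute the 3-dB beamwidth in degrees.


BW_rad = 0.067 / 6.4 = 0.010469
BW_deg = 0.6 degrees

0.6 degrees


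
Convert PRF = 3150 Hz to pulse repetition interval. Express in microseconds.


PRI = 1/3150 = 0.0003174603 s = 317.5 us

317.5 us


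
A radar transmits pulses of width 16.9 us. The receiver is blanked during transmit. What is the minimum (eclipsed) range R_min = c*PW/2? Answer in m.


R_min = 3e8 * 16.9e-6 / 2 = 2535.0 m

2535.0 m


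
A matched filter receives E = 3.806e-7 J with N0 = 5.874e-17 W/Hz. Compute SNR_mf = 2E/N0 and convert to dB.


SNR_lin = 2 * 3.806e-7 / 5.874e-17 = 1.296e10
SNR_dB = 10*log10(1.296e10) = 101.1 dB

101.1 dB


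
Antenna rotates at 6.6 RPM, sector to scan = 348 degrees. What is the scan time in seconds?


t = 348 / (6.6 * 360) * 60 = 8.79 s

8.79 s


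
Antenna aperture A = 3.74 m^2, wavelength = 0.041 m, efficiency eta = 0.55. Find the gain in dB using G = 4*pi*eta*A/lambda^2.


G_linear = 4*pi*0.55*3.74/0.041^2 = 15377.17
G_dB = 10*log10(15377.17) = 41.9 dB

41.9 dB


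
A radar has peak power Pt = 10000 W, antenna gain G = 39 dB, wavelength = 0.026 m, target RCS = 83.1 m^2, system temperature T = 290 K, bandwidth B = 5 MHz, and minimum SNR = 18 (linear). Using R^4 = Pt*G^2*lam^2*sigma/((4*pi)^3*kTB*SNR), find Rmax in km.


G_lin = 10^(39/10) = 7943.282347
R^4 = 10000 * 7943.282347^2 * 0.026^2 * 83.1 / ((4*pi)^3 * 1.38e-23 * 290 * 5000000.0 * 18)
R^4 = 4.95905e19 m^4
R_max = (4.95905e19)^(1/4) = 83916.9 m = 83.9 km

83.9 km


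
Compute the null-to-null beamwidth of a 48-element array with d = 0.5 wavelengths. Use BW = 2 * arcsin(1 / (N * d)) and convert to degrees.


1/(N*d) = 1/(48*0.5) = 0.041667
BW = 2*arcsin(0.041667) = 4.8 degrees

4.8 degrees


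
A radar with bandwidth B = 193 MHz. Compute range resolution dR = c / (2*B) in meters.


dR = 3e8 / (2 * 193000000.0) = 0.78 m

0.78 m


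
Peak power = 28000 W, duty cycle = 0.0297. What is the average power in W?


P_avg = 28000 * 0.0297 = 831.6 W

831.6 W


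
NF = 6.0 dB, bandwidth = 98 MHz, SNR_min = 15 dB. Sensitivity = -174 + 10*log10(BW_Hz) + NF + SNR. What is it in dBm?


10*log10(98000000.0) = 79.91
S = -174 + 79.91 + 6.0 + 15 = -73.1 dBm

-73.1 dBm


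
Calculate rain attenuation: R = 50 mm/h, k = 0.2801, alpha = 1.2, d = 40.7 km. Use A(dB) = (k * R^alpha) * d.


gamma = 0.2801 * 50^1.2 = 30.625072 dB/km
A = 30.625072 * 40.7 = 1246.44 dB

1246.44 dB


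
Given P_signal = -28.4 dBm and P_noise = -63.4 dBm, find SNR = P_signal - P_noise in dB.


SNR = -28.4 - (-63.4) = 35.0 dB

35.0 dB


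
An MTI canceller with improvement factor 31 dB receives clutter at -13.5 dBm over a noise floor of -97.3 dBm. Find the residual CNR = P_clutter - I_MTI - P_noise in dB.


CNR = -13.5 - 31 - (-97.3) = 52.8 dB

52.8 dB


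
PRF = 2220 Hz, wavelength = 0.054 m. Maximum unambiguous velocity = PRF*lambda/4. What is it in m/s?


V_ua = 2220 * 0.054 / 4 = 30.0 m/s

30.0 m/s


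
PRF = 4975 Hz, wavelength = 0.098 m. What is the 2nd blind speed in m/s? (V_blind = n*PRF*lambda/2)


V_blind = 2 * 4975 * 0.098 / 2 = 487.6 m/s

487.6 m/s


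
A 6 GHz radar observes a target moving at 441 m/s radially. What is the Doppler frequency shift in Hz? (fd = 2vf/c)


fd = 2 * 441 * 6000000000.0 / 3e8 = 17640.0 Hz

17640.0 Hz


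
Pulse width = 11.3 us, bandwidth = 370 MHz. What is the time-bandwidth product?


TBP = 11.3 * 370 = 4181.0

4181.0


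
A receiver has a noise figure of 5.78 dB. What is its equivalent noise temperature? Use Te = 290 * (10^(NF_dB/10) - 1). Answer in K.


NF_lin = 10^(5.78/10) = 3.784426
Te = 290 * (3.784426 - 1) = 807.5 K

807.5 K


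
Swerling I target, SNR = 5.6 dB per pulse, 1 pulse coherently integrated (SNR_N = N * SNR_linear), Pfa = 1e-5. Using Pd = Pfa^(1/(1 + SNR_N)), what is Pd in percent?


SNR_lin = 10^(5.6/10) = 3.63078
SNR_N = 1 * 3.63078 = 3.63078
1/(1 + SNR_N) = 1/4.63078 = 0.2159463
Pd = (1e-5)^0.2159463 = 0.08323
Pd = 8.3%

8.3%


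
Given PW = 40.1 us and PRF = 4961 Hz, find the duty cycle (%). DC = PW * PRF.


DC = 40.1e-6 * 4961 * 100 = 19.89%

19.89%


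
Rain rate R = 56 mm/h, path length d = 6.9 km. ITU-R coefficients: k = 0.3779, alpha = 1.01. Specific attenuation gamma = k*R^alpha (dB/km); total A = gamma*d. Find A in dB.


gamma = 0.3779 * 56^1.01 = 22.031639 dB/km
A = 22.031639 * 6.9 = 152.02 dB

152.02 dB


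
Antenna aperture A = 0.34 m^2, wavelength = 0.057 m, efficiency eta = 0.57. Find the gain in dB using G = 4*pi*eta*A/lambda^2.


G_linear = 4*pi*0.57*0.34/0.057^2 = 749.57
G_dB = 10*log10(749.57) = 28.7 dB

28.7 dB


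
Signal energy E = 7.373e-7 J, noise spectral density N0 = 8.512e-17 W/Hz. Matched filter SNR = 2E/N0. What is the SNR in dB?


SNR_lin = 2 * 7.373e-7 / 8.512e-17 = 1.732e10
SNR_dB = 10*log10(1.732e10) = 102.4 dB

102.4 dB


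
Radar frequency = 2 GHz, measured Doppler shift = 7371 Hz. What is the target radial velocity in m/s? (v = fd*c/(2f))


v = 7371 * 3e8 / (2 * 2000000000.0) = 552.8 m/s

552.8 m/s


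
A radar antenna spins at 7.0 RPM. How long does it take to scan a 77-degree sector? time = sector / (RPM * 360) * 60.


t = 77 / (7.0 * 360) * 60 = 1.83 s

1.83 s


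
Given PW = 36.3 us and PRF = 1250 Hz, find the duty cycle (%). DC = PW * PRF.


DC = 36.3e-6 * 1250 * 100 = 4.54%

4.54%


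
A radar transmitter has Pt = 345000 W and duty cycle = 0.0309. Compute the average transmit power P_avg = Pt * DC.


P_avg = 345000 * 0.0309 = 10660.5 W

10660.5 W


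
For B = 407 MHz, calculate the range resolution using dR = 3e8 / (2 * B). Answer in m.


dR = 3e8 / (2 * 407000000.0) = 0.37 m

0.37 m


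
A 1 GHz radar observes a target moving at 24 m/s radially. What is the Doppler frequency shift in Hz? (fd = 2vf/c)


fd = 2 * 24 * 1000000000.0 / 3e8 = 160.0 Hz

160.0 Hz


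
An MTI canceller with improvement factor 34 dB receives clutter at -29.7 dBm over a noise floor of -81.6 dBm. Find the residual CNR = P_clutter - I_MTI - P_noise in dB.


CNR = -29.7 - 34 - (-81.6) = 17.9 dB

17.9 dB


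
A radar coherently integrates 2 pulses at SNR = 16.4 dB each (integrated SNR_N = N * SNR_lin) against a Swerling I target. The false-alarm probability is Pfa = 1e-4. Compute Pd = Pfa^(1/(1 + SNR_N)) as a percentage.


SNR_lin = 10^(16.4/10) = 43.65158
SNR_N = 2 * 43.65158 = 87.30316
1/(1 + SNR_N) = 1/88.30316 = 0.0113246
Pd = (1e-4)^0.0113246 = 0.90095
Pd = 90.1%

90.1%


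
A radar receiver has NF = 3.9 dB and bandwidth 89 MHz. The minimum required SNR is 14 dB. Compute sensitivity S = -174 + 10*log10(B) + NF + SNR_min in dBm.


10*log10(89000000.0) = 79.49
S = -174 + 79.49 + 3.9 + 14 = -76.6 dBm

-76.6 dBm


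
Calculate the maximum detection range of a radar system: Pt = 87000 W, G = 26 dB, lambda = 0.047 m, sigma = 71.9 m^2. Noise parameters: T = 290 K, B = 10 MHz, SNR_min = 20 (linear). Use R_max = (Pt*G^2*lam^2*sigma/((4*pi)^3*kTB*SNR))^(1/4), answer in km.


G_lin = 10^(26/10) = 398.107171
R^4 = 87000 * 398.107171^2 * 0.047^2 * 71.9 / ((4*pi)^3 * 1.38e-23 * 290 * 10000000.0 * 20)
R^4 = 1.37882e18 m^4
R_max = (1.37882e18)^(1/4) = 34267.1 m = 34.3 km

34.3 km


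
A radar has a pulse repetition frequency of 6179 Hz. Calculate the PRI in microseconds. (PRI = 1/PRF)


PRI = 1/6179 = 0.0001618385 s = 161.8 us

161.8 us


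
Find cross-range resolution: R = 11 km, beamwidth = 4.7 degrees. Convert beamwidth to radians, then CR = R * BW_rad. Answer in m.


BW_rad = 0.082030475
CR = 11000 * 0.082030475 = 902.3 m

902.3 m


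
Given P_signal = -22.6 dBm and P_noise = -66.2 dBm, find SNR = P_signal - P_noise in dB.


SNR = -22.6 - (-66.2) = 43.6 dB

43.6 dB


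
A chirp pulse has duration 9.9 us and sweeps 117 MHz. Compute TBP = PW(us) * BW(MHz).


TBP = 9.9 * 117 = 1158.3

1158.3


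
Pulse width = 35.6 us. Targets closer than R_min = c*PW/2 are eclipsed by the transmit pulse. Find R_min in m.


R_min = 3e8 * 35.6e-6 / 2 = 5340.0 m

5340.0 m


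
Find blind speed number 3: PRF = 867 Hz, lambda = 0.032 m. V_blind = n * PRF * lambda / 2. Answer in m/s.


V_blind = 3 * 867 * 0.032 / 2 = 41.6 m/s

41.6 m/s


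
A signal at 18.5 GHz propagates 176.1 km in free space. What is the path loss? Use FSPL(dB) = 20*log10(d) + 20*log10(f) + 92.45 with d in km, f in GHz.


20*log10(176.1) = 44.92
20*log10(18.5) = 25.34
FSPL = 162.7 dB

162.7 dB


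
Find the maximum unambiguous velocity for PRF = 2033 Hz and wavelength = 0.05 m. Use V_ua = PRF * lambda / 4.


V_ua = 2033 * 0.05 / 4 = 25.4 m/s

25.4 m/s


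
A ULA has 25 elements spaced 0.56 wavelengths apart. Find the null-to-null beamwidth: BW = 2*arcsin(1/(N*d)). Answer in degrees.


1/(N*d) = 1/(25*0.56) = 0.071429
BW = 2*arcsin(0.071429) = 8.2 degrees

8.2 degrees


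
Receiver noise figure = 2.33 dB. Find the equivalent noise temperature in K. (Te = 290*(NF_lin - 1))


NF_lin = 10^(2.33/10) = 1.710015
Te = 290 * (1.710015 - 1) = 205.9 K

205.9 K


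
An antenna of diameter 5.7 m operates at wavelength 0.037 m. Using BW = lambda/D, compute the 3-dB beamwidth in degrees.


BW_rad = 0.037 / 5.7 = 0.006491
BW_deg = 0.37 degrees

0.37 degrees


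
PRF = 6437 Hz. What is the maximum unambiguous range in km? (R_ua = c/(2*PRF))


R_ua = 3e8 / (2 * 6437) = 23302.8 m = 23.3 km

23.3 km


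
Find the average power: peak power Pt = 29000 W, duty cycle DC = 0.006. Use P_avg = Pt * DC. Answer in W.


P_avg = 29000 * 0.006 = 174.0 W

174.0 W


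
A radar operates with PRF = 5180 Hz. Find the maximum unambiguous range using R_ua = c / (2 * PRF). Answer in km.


R_ua = 3e8 / (2 * 5180) = 28957.5 m = 29.0 km

29.0 km


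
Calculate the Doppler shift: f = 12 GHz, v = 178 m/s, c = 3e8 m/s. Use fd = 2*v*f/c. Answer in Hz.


fd = 2 * 178 * 12000000000.0 / 3e8 = 14240.0 Hz

14240.0 Hz


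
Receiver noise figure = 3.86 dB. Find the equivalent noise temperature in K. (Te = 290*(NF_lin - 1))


NF_lin = 10^(3.86/10) = 2.432204
Te = 290 * (2.432204 - 1) = 415.3 K

415.3 K


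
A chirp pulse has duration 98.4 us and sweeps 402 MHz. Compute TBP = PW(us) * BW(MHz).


TBP = 98.4 * 402 = 39556.8

39556.8


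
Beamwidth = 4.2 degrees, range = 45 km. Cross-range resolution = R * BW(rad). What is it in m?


BW_rad = 0.073303829
CR = 45000 * 0.073303829 = 3298.7 m

3298.7 m


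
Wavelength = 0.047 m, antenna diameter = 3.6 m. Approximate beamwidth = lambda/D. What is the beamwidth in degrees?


BW_rad = 0.047 / 3.6 = 0.013056
BW_deg = 0.75 degrees

0.75 degrees


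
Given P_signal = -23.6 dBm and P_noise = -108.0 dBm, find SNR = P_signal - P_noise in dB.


SNR = -23.6 - (-108.0) = 84.4 dB

84.4 dB


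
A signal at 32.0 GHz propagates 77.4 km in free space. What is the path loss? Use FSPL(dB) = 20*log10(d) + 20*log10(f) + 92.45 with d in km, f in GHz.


20*log10(77.4) = 37.77
20*log10(32.0) = 30.1
FSPL = 160.3 dB

160.3 dB


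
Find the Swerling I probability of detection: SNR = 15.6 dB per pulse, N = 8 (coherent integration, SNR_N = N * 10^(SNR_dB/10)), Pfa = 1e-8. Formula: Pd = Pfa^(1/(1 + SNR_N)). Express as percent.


SNR_lin = 10^(15.6/10) = 36.30781
SNR_N = 8 * 36.30781 = 290.46248
1/(1 + SNR_N) = 1/291.46248 = 0.003431
Pd = (1e-8)^0.003431 = 0.93875
Pd = 93.9%

93.9%


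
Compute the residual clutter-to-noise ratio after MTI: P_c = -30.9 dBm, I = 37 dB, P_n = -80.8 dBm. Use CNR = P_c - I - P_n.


CNR = -30.9 - 37 - (-80.8) = 12.9 dB

12.9 dB


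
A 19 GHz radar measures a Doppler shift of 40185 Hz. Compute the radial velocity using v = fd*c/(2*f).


v = 40185 * 3e8 / (2 * 19000000000.0) = 317.3 m/s

317.3 m/s


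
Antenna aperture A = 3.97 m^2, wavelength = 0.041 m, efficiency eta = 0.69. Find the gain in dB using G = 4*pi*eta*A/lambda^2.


G_linear = 4*pi*0.69*3.97/0.041^2 = 20477.73
G_dB = 10*log10(20477.73) = 43.1 dB

43.1 dB


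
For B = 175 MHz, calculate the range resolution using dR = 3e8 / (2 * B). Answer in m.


dR = 3e8 / (2 * 175000000.0) = 0.86 m

0.86 m


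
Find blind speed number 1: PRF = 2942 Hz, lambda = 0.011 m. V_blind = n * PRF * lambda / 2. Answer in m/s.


V_blind = 1 * 2942 * 0.011 / 2 = 16.2 m/s

16.2 m/s


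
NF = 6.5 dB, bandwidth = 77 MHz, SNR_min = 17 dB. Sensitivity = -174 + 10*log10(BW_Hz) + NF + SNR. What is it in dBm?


10*log10(77000000.0) = 78.86
S = -174 + 78.86 + 6.5 + 17 = -71.6 dBm

-71.6 dBm


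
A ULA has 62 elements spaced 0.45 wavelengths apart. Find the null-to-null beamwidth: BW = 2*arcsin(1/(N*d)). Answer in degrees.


1/(N*d) = 1/(62*0.45) = 0.035842
BW = 2*arcsin(0.035842) = 4.1 degrees

4.1 degrees


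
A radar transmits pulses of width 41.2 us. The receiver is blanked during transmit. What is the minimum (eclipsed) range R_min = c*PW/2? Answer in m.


R_min = 3e8 * 41.2e-6 / 2 = 6180.0 m

6180.0 m


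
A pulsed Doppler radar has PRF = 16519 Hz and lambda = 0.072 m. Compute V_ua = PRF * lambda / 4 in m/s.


V_ua = 16519 * 0.072 / 4 = 297.3 m/s

297.3 m/s


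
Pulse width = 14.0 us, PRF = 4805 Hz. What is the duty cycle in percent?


DC = 14.0e-6 * 4805 * 100 = 6.73%

6.73%


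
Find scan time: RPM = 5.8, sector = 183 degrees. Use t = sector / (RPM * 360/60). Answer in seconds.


t = 183 / (5.8 * 360) * 60 = 5.26 s

5.26 s


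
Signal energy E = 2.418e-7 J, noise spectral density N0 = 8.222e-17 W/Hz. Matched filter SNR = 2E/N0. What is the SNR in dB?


SNR_lin = 2 * 2.418e-7 / 8.222e-17 = 5.882e9
SNR_dB = 10*log10(5.882e9) = 97.7 dB

97.7 dB


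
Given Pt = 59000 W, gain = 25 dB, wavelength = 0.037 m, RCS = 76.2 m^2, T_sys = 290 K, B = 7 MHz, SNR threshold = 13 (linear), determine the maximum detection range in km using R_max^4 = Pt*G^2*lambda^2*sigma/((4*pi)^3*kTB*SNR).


G_lin = 10^(25/10) = 316.227766
R^4 = 59000 * 316.227766^2 * 0.037^2 * 76.2 / ((4*pi)^3 * 1.38e-23 * 290 * 7000000.0 * 13)
R^4 = 8.51652e17 m^4
R_max = (8.51652e17)^(1/4) = 30378.4 m = 30.4 km

30.4 km


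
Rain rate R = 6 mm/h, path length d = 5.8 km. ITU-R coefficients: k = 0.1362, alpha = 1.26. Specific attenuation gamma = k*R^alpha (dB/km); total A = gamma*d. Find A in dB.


gamma = 0.1362 * 6^1.26 = 1.30211 dB/km
A = 1.30211 * 5.8 = 7.55 dB

7.55 dB


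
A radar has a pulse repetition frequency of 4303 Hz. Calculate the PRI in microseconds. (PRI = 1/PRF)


PRI = 1/4303 = 0.000232396 s = 232.4 us

232.4 us


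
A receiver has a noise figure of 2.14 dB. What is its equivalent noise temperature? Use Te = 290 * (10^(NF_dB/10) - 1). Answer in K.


NF_lin = 10^(2.14/10) = 1.636817
Te = 290 * (1.636817 - 1) = 184.7 K

184.7 K


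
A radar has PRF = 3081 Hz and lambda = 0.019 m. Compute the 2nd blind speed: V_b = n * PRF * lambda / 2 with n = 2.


V_blind = 2 * 3081 * 0.019 / 2 = 58.5 m/s

58.5 m/s


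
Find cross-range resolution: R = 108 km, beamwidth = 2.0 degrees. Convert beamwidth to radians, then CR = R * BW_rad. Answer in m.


BW_rad = 0.034906585
CR = 108000 * 0.034906585 = 3769.9 m

3769.9 m


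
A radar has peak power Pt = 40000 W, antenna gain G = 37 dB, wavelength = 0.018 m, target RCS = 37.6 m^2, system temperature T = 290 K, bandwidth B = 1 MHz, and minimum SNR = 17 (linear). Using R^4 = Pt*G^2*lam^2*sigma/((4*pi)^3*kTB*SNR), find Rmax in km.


G_lin = 10^(37/10) = 5011.872336
R^4 = 40000 * 5011.872336^2 * 0.018^2 * 37.6 / ((4*pi)^3 * 1.38e-23 * 290 * 1000000.0 * 17)
R^4 = 9.06645e19 m^4
R_max = (9.06645e19)^(1/4) = 97579.7 m = 97.6 km

97.6 km


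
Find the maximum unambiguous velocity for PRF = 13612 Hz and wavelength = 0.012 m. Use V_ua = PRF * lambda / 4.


V_ua = 13612 * 0.012 / 4 = 40.8 m/s

40.8 m/s


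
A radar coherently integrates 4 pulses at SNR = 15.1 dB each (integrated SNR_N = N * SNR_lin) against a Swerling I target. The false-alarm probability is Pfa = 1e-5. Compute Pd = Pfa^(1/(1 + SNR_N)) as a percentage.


SNR_lin = 10^(15.1/10) = 32.35937
SNR_N = 4 * 32.35937 = 129.43748
1/(1 + SNR_N) = 1/130.43748 = 0.0076665
Pd = (1e-5)^0.0076665 = 0.91552
Pd = 91.6%

91.6%


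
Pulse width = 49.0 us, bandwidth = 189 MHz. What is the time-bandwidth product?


TBP = 49.0 * 189 = 9261.0

9261.0


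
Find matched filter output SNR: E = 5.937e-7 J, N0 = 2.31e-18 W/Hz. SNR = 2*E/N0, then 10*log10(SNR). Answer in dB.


SNR_lin = 2 * 5.937e-7 / 2.31e-18 = 5.14e11
SNR_dB = 10*log10(5.14e11) = 117.1 dB

117.1 dB


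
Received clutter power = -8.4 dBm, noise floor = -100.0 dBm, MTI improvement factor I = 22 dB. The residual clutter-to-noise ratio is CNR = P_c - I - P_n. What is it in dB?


CNR = -8.4 - 22 - (-100.0) = 69.6 dB

69.6 dB


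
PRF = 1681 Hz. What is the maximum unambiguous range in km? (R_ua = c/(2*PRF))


R_ua = 3e8 / (2 * 1681) = 89232.6 m = 89.2 km

89.2 km


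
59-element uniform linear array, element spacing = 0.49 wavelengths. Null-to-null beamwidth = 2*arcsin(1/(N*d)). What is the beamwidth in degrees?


1/(N*d) = 1/(59*0.49) = 0.03459
BW = 2*arcsin(0.03459) = 4.0 degrees

4.0 degrees


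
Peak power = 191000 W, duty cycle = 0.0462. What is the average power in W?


P_avg = 191000 * 0.0462 = 8824.2 W

8824.2 W


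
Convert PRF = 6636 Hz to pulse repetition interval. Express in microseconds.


PRI = 1/6636 = 0.0001506932 s = 150.7 us

150.7 us


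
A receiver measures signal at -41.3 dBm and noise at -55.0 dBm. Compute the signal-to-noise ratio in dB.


SNR = -41.3 - (-55.0) = 13.7 dB

13.7 dB


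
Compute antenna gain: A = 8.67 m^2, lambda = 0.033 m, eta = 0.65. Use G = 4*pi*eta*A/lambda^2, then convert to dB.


G_linear = 4*pi*0.65*8.67/0.033^2 = 65030.1
G_dB = 10*log10(65030.1) = 48.1 dB

48.1 dB


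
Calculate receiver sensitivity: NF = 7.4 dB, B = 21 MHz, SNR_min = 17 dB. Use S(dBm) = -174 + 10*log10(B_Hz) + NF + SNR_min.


10*log10(21000000.0) = 73.22
S = -174 + 73.22 + 7.4 + 17 = -76.4 dBm

-76.4 dBm


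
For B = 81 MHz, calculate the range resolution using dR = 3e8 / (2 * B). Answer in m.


dR = 3e8 / (2 * 81000000.0) = 1.85 m

1.85 m


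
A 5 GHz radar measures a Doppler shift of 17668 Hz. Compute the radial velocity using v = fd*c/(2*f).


v = 17668 * 3e8 / (2 * 5000000000.0) = 530.0 m/s

530.0 m/s


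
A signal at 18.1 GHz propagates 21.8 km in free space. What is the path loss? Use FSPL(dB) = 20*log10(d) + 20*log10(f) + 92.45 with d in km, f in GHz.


20*log10(21.8) = 26.77
20*log10(18.1) = 25.15
FSPL = 144.4 dB

144.4 dB


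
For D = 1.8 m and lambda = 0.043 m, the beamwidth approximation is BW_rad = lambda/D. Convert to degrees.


BW_rad = 0.043 / 1.8 = 0.023889
BW_deg = 1.37 degrees

1.37 degrees


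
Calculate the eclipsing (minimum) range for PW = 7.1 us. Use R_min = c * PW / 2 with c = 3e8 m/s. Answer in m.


R_min = 3e8 * 7.1e-6 / 2 = 1065.0 m

1065.0 m


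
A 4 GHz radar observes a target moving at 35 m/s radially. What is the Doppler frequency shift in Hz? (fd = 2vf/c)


fd = 2 * 35 * 4000000000.0 / 3e8 = 933.3 Hz

933.3 Hz


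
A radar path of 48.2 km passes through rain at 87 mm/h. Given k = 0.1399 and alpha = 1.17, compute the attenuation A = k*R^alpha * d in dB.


gamma = 0.1399 * 87^1.17 = 26.004903 dB/km
A = 26.004903 * 48.2 = 1253.44 dB

1253.44 dB


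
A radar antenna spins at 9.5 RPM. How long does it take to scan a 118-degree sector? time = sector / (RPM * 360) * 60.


t = 118 / (9.5 * 360) * 60 = 2.07 s

2.07 s


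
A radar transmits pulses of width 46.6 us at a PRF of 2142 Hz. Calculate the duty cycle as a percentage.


DC = 46.6e-6 * 2142 * 100 = 9.98%

9.98%


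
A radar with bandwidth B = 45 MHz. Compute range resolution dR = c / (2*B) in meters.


dR = 3e8 / (2 * 45000000.0) = 3.33 m

3.33 m


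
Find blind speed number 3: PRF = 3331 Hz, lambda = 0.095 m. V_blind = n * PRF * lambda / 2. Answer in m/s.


V_blind = 3 * 3331 * 0.095 / 2 = 474.7 m/s

474.7 m/s


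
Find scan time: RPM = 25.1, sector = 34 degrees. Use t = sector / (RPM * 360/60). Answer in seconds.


t = 34 / (25.1 * 360) * 60 = 0.23 s

0.23 s


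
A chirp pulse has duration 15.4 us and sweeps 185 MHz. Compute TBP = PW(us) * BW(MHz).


TBP = 15.4 * 185 = 2849.0

2849.0


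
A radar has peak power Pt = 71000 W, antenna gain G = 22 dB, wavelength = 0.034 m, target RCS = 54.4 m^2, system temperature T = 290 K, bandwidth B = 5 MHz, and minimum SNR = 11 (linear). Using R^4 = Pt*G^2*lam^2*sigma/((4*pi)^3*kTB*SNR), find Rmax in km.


G_lin = 10^(22/10) = 158.489319
R^4 = 71000 * 158.489319^2 * 0.034^2 * 54.4 / ((4*pi)^3 * 1.38e-23 * 290 * 5000000.0 * 11)
R^4 = 2.56771e17 m^4
R_max = (2.56771e17)^(1/4) = 22510.6 m = 22.5 km

22.5 km
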